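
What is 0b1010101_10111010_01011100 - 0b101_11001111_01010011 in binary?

0b10011111110101100001001

Subtract column by column in base 2:
  0-1 → 1 (borrow)
  0-1-1 → 0 (borrow)
  1-0-1 → 0
  1-0 → 1
  1-1 → 0
  0-0 → 0
  1-1 → 0
  0-0 → 0
  0-1 → 1 (borrow)
  1-1-1 → 1 (borrow)
  0-1-1 → 0 (borrow)
  1-1-1 → 1 (borrow)
  1-0-1 → 0
  1-0 → 1
  0-1 → 1 (borrow)
  1-1-1 → 1 (borrow)
  1-1-1 → 1 (borrow)
  0-0-1 → 1 (borrow)
  1-1-1 → 1 (borrow)
  0-0-1 → 1 (borrow)
  1-0-1 → 0
  0-0 → 0
  1-0 → 1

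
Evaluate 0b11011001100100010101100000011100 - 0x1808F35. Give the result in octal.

0b11011001100100010101100000011100 = 0o33144254034 in octal.
0x1808F35 = 0o140107465 in octal.
Subtract column by column in base 8:
  4-5 → 7 (borrow)
  3-6-1 → 4 (borrow)
  0-4-1 → 3 (borrow)
  4-7-1 → 4 (borrow)
  5-0-1 → 4
  2-1 → 1
  4-0 → 4
  4-4 → 0
  1-1 → 0
  3-0 → 3
  3-0 → 3

0o33004144347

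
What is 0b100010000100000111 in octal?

Group the bits in threes: 100 010 000 100 000 111 → 420407.

0o420407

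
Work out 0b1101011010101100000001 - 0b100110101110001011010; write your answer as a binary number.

0b1000100100111010100111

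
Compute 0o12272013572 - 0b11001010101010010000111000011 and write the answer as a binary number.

0o12272013572 = 0b1010010111010000001011101111010 in binary.
Subtract column by column in base 2:
  0-1 → 1 (borrow)
  1-1-1 → 1 (borrow)
  0-0-1 → 1 (borrow)
  1-0-1 → 0
  1-0 → 1
  1-0 → 1
  1-1 → 0
  0-1 → 1 (borrow)
  1-1-1 → 1 (borrow)
  1-0-1 → 0
  1-0 → 1
  0-0 → 0
  1-0 → 1
  0-1 → 1 (borrow)
  0-0-1 → 1 (borrow)
  0-0-1 → 1 (borrow)
  0-1-1 → 0 (borrow)
  0-0-1 → 1 (borrow)
  0-1-1 → 0 (borrow)
  1-0-1 → 0
  0-1 → 1 (borrow)
  1-0-1 → 0
  1-1 → 0
  1-0 → 1
  0-1 → 1 (borrow)
  1-0-1 → 0
  0-0 → 0
  0-1 → 1 (borrow)
  1-1-1 → 1 (borrow)
  0-0-1 → 1 (borrow)
  1-0-1 → 0

0b111001100100101111010110110111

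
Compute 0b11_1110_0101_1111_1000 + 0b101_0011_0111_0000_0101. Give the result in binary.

Add column by column in base 2, right to left:
  0+1 = 1
  0+0 = 0
  0+1 = 1
  1+0 = 1
  1+0 = 1
  1+0 = 1
  1+0 = 1
  1+0 = 1
  1+1 = 0 carry 1
  0+1+1 = 0 carry 1
  1+1+1 = 1 carry 1
  0+0+1 = 1
  0+1 = 1
  1+1 = 0 carry 1
  1+0+1 = 0 carry 1
  1+0+1 = 0 carry 1
  1+1+1 = 1 carry 1
  1+0+1 = 0 carry 1
  0+1+1 = 0 carry 1
  final carry 1

0b10010001110011111101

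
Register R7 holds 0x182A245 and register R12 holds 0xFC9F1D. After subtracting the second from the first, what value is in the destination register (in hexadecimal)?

0x860328

Subtract column by column in base 16:
  5-D → 8 (borrow)
  4-1-1 → 2
  2-F → 3 (borrow)
  A-9-1 → 0
  2-C → 6 (borrow)
  8-F-1 → 8 (borrow)
  1-0-1 → 0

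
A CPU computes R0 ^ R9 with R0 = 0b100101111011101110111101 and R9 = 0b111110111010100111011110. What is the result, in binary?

0b011011000001001001100011

XOR bit by bit (1 where the bits differ):
  100101111011101110111101
^ 111110111010100111011110
= 011011000001001001100011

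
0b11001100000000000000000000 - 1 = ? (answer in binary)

0b11001011111111111111111111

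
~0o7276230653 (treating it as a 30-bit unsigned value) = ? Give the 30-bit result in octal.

0o0501547124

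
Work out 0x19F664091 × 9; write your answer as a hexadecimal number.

Multiply each base-16 digit by 9, carrying:
  1×9 = 9 → write 9
  9×9 = 81 → write 1 carry 5
  0×9+5 = 5 → write 5
  4×9 = 36 → write 4 carry 2
  6×9+2 = 56 → write 8 carry 3
  6×9+3 = 57 → write 9 carry 3
  F×9+3 = 138 → write A carry 8
  9×9+8 = 89 → write 9 carry 5
  1×9+5 = 14 → write E

0xE9A984519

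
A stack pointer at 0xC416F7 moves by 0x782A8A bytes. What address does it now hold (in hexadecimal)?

0x13C4181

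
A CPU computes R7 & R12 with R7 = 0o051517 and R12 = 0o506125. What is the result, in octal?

AND each oct digit independently (no carries):
  0&5=0, 5&0=0, 1&6=0, 5&1=1, 1&2=0, 7&5=5

0o000105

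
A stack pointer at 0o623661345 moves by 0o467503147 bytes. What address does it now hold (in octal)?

Add column by column in base 8, right to left:
  5+7 = 4 carry 1
  4+4+1 = 1 carry 1
  3+1+1 = 5
  1+3 = 4
  6+0 = 6
  6+5 = 3 carry 1
  3+7+1 = 3 carry 1
  2+6+1 = 1 carry 1
  6+4+1 = 3 carry 1
  final carry 1

0o1313364514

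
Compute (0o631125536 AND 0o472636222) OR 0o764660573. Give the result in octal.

0o774664573

0o631125536 AND 0o472636222 = 0o430024022.
Then OR with 0o764660573.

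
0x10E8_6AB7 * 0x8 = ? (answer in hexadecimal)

0x874355B8

Multiply each base-16 digit by 8, carrying:
  7×8 = 56 → write 8 carry 3
  B×8+3 = 91 → write B carry 5
  A×8+5 = 85 → write 5 carry 5
  6×8+5 = 53 → write 5 carry 3
  8×8+3 = 67 → write 3 carry 4
  E×8+4 = 116 → write 4 carry 7
  0×8+7 = 7 → write 7
  1×8 = 8 → write 8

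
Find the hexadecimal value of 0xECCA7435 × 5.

Multiply each base-16 digit by 5, carrying:
  5×5 = 25 → write 9 carry 1
  3×5+1 = 16 → write 0 carry 1
  4×5+1 = 21 → write 5 carry 1
  7×5+1 = 36 → write 4 carry 2
  A×5+2 = 52 → write 4 carry 3
  C×5+3 = 63 → write F carry 3
  C×5+3 = 63 → write F carry 3
  E×5+3 = 73 → write 9 carry 4
  remaining carry: 4

0x49FF44509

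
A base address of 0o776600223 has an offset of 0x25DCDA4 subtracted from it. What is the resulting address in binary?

0o776600223 = 0b111111110110000000010010011 in binary.
0x25DCDA4 = 0b10010111011100110110100100 in binary.
Subtract column by column in base 2:
  1-0 → 1
  1-0 → 1
  0-1 → 1 (borrow)
  0-0-1 → 1 (borrow)
  1-0-1 → 0
  0-1 → 1 (borrow)
  0-0-1 → 1 (borrow)
  1-1-1 → 1 (borrow)
  0-1-1 → 0 (borrow)
  0-0-1 → 1 (borrow)
  0-1-1 → 0 (borrow)
  0-1-1 → 0 (borrow)
  0-0-1 → 1 (borrow)
  0-0-1 → 1 (borrow)
  0-1-1 → 0 (borrow)
  0-1-1 → 0 (borrow)
  1-1-1 → 1 (borrow)
  1-0-1 → 0
  0-1 → 1 (borrow)
  1-1-1 → 1 (borrow)
  1-1-1 → 1 (borrow)
  1-0-1 → 0
  1-1 → 0
  1-0 → 1
  1-0 → 1
  1-1 → 0
  1-0 → 1

0b101100111010011001011101111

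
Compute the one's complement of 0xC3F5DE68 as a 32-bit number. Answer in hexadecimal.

0x3C0A2197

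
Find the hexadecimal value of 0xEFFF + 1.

The trailing 3 digits are F (max in base 16), so adding 1 cascades: they roll to 0 and the next digit up increments.

0xF000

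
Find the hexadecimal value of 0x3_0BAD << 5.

0x6175A0

5 bits is not a whole number of base-16 digits; in binary: 110000101110101101 << 5 = 11000010111010110100000.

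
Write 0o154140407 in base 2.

0b1101100001100000100000111

Each octal digit is 3 bits: 1=001 5=101 4=100 1=001 4=100 0=000 4=100 0=000 7=111.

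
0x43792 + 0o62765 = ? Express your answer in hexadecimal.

0x49d87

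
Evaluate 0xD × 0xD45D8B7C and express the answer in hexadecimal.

0xAC8C0154C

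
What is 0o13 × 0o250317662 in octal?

0o3474356246

Multiply each base-8 digit by 11, carrying:
  2×11 = 22 → write 6 carry 2
  6×11+2 = 68 → write 4 carry 8
  6×11+8 = 74 → write 2 carry 9
  7×11+9 = 86 → write 6 carry 10
  1×11+10 = 21 → write 5 carry 2
  3×11+2 = 35 → write 3 carry 4
  0×11+4 = 4 → write 4
  5×11 = 55 → write 7 carry 6
  2×11+6 = 28 → write 4 carry 3
  remaining carry: 3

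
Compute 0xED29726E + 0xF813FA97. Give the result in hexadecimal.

0x1E53D6D05

Add column by column in base 16, right to left:
  E+7 = 5 carry 1
  6+9+1 = 0 carry 1
  2+A+1 = D
  7+F = 6 carry 1
  9+3+1 = D
  2+1 = 3
  D+8 = 5 carry 1
  E+F+1 = E carry 1
  final carry 1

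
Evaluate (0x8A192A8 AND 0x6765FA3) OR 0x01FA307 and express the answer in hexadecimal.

0x3FB3A7

0x8A192A8 AND 0x6765FA3 = 0x02012A0.
Then OR with 0x01FA307.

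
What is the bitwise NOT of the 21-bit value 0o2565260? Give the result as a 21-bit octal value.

Each oct digit d becomes 7−d:
  2→5, 5→2, 6→1, 5→2, 2→5, 6→1, 0→7

0o5212517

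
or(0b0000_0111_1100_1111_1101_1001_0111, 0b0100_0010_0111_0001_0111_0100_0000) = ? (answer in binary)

0b0100011111111111111111010111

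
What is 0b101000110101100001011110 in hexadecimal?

Group the bits into nibbles: 1010 0011 0101 1000 0101 1110 → A3585E.

0xA3585E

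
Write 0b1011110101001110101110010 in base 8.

Group the bits in threes: 001 011 110 101 001 110 101 110 010 → 136516562.

0o136516562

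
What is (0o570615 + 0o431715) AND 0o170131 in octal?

Add column by column in base 8, right to left:
  5+5 = 2 carry 1
  1+1+1 = 3
  6+7 = 5 carry 1
  0+1+1 = 2
  7+3 = 2 carry 1
  5+4+1 = 2 carry 1
  final carry 1
Sum = 0o1222532; now AND with 0o170131:
  1&0=0, 2&1=0, 2&7=2, 2&0=0, 5&1=1, 3&3=3, 2&1=0

0o20130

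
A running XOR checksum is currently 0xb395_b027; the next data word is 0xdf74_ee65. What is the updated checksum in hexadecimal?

0x6ce15e42

XOR each hex digit independently (no carries):
  b^d=6, 3^f=c, 9^7=e, 5^4=1, b^e=5, 0^e=e, 2^6=4, 7^5=2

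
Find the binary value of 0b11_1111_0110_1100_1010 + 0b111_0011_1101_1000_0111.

Add column by column in base 2, right to left:
  0+1 = 1
  1+1 = 0 carry 1
  0+1+1 = 0 carry 1
  1+0+1 = 0 carry 1
  0+0+1 = 1
  0+0 = 0
  1+0 = 1
  1+1 = 0 carry 1
  0+1+1 = 0 carry 1
  1+0+1 = 0 carry 1
  1+1+1 = 1 carry 1
  0+1+1 = 0 carry 1
  1+1+1 = 1 carry 1
  1+1+1 = 1 carry 1
  1+0+1 = 0 carry 1
  1+0+1 = 0 carry 1
  1+1+1 = 1 carry 1
  1+1+1 = 1 carry 1
  0+1+1 = 0 carry 1
  final carry 1

0b10110011010001010001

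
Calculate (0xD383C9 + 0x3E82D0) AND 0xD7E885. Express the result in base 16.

0x120081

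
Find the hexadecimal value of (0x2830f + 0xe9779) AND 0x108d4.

0x10880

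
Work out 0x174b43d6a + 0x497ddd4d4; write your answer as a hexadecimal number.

0x60c92123e

Add column by column in base 16, right to left:
  a+4 = e
  6+d = 3 carry 1
  d+4+1 = 2 carry 1
  3+d+1 = 1 carry 1
  4+d+1 = 2 carry 1
  b+d+1 = 9 carry 1
  4+7+1 = c
  7+9 = 0 carry 1
  1+4+1 = 6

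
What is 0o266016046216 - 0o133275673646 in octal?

0o132520152350

Subtract column by column in base 8:
  6-6 → 0
  1-4 → 5 (borrow)
  2-6-1 → 3 (borrow)
  6-3-1 → 2
  4-7 → 5 (borrow)
  0-6-1 → 1 (borrow)
  6-5-1 → 0
  1-7 → 2 (borrow)
  0-2-1 → 5 (borrow)
  6-3-1 → 2
  6-3 → 3
  2-1 → 1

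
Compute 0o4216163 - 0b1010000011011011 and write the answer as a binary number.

0b100000111101110011000

0o4216163 = 0b100010001110001110011 in binary.
Subtract column by column in base 2:
  1-1 → 0
  1-1 → 0
  0-0 → 0
  0-1 → 1 (borrow)
  1-1-1 → 1 (borrow)
  1-0-1 → 0
  1-1 → 0
  0-1 → 1 (borrow)
  0-0-1 → 1 (borrow)
  0-0-1 → 1 (borrow)
  1-0-1 → 0
  1-0 → 1
  1-0 → 1
  0-1 → 1 (borrow)
  0-0-1 → 1 (borrow)
  0-1-1 → 0 (borrow)
  1-0-1 → 0
  0-0 → 0
  0-0 → 0
  0-0 → 0
  1-0 → 1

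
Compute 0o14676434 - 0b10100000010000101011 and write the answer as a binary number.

0b1010010111100011110001

0o14676434 = 0b1100110111110100011100 in binary.
Subtract column by column in base 2:
  0-1 → 1 (borrow)
  0-1-1 → 0 (borrow)
  1-0-1 → 0
  1-1 → 0
  1-0 → 1
  0-1 → 1 (borrow)
  0-0-1 → 1 (borrow)
  0-0-1 → 1 (borrow)
  1-0-1 → 0
  0-0 → 0
  1-1 → 0
  1-0 → 1
  1-0 → 1
  1-0 → 1
  1-0 → 1
  0-0 → 0
  1-0 → 1
  1-1 → 0
  0-0 → 0
  0-1 → 1 (borrow)
  1-0-1 → 0
  1-0 → 1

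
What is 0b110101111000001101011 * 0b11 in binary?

0b10100001101000101000001

Multiply each base-2 digit by 3, carrying:
  1×3 = 3 → write 1 carry 1
  1×3+1 = 4 → write 0 carry 2
  0×3+2 = 2 → write 0 carry 1
  1×3+1 = 4 → write 0 carry 2
  0×3+2 = 2 → write 0 carry 1
  1×3+1 = 4 → write 0 carry 2
  1×3+2 = 5 → write 1 carry 2
  0×3+2 = 2 → write 0 carry 1
  0×3+1 = 1 → write 1
  0×3 = 0 → write 0
  0×3 = 0 → write 0
  0×3 = 0 → write 0
  1×3 = 3 → write 1 carry 1
  1×3+1 = 4 → write 0 carry 2
  1×3+2 = 5 → write 1 carry 2
  1×3+2 = 5 → write 1 carry 2
  0×3+2 = 2 → write 0 carry 1
  1×3+1 = 4 → write 0 carry 2
  0×3+2 = 2 → write 0 carry 1
  1×3+1 = 4 → write 0 carry 2
  1×3+2 = 5 → write 1 carry 2
  remaining carry: 10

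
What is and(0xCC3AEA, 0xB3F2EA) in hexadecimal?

AND each hex digit independently (no carries):
  C&B=8, C&3=0, 3&F=3, A&2=2, E&E=E, A&A=A

0x8032EA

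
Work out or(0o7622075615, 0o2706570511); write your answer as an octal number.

0o7726575715

OR each oct digit independently (no carries):
  7|2=7, 6|7=7, 2|0=2, 2|6=6, 0|5=5, 7|7=7, 5|0=5, 6|5=7, 1|1=1, 5|1=5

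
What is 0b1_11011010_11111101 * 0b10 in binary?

Multiply each base-2 digit by 2, carrying:
  1×2 = 2 → write 0 carry 1
  0×2+1 = 1 → write 1
  1×2 = 2 → write 0 carry 1
  1×2+1 = 3 → write 1 carry 1
  1×2+1 = 3 → write 1 carry 1
  1×2+1 = 3 → write 1 carry 1
  1×2+1 = 3 → write 1 carry 1
  1×2+1 = 3 → write 1 carry 1
  0×2+1 = 1 → write 1
  1×2 = 2 → write 0 carry 1
  0×2+1 = 1 → write 1
  1×2 = 2 → write 0 carry 1
  1×2+1 = 3 → write 1 carry 1
  0×2+1 = 1 → write 1
  1×2 = 2 → write 0 carry 1
  1×2+1 = 3 → write 1 carry 1
  1×2+1 = 3 → write 1 carry 1
  remaining carry: 1

0b111011010111111010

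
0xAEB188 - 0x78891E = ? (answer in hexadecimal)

0x36286A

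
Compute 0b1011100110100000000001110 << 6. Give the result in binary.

Left shift by 6: append 6 zero bits.

0b1011100110100000000001110000000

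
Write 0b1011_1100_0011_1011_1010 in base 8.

Group the bits in threes: 010 111 100 001 110 111 010 → 2741672.

0o2741672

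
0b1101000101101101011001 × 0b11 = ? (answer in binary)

0b100111010001001000001011

Multiply each base-2 digit by 3, carrying:
  1×3 = 3 → write 1 carry 1
  0×3+1 = 1 → write 1
  0×3 = 0 → write 0
  1×3 = 3 → write 1 carry 1
  1×3+1 = 4 → write 0 carry 2
  0×3+2 = 2 → write 0 carry 1
  1×3+1 = 4 → write 0 carry 2
  0×3+2 = 2 → write 0 carry 1
  1×3+1 = 4 → write 0 carry 2
  1×3+2 = 5 → write 1 carry 2
  0×3+2 = 2 → write 0 carry 1
  1×3+1 = 4 → write 0 carry 2
  1×3+2 = 5 → write 1 carry 2
  0×3+2 = 2 → write 0 carry 1
  1×3+1 = 4 → write 0 carry 2
  0×3+2 = 2 → write 0 carry 1
  0×3+1 = 1 → write 1
  0×3 = 0 → write 0
  1×3 = 3 → write 1 carry 1
  0×3+1 = 1 → write 1
  1×3 = 3 → write 1 carry 1
  1×3+1 = 4 → write 0 carry 2
  remaining carry: 10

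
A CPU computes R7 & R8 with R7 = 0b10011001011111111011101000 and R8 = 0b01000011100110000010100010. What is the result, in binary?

0b00000001000110000010100000

AND bit by bit (1 only where both bits are 1):
  10011001011111111011101000
& 01000011100110000010100010
= 00000001000110000010100000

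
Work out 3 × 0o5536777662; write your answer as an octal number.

Multiply each base-8 digit by 3, carrying:
  2×3 = 6 → write 6
  6×3 = 18 → write 2 carry 2
  6×3+2 = 20 → write 4 carry 2
  7×3+2 = 23 → write 7 carry 2
  7×3+2 = 23 → write 7 carry 2
  7×3+2 = 23 → write 7 carry 2
  6×3+2 = 20 → write 4 carry 2
  3×3+2 = 11 → write 3 carry 1
  5×3+1 = 16 → write 0 carry 2
  5×3+2 = 17 → write 1 carry 2
  remaining carry: 2

0o21034777426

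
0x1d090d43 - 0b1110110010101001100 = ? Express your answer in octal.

0o3500323767

0x1d090d43 = 0o3502206503 in octal.
0b1110110010101001100 = 0o1662514 in octal.
Subtract column by column in base 8:
  3-4 → 7 (borrow)
  0-1-1 → 6 (borrow)
  5-5-1 → 7 (borrow)
  6-2-1 → 3
  0-6 → 2 (borrow)
  2-6-1 → 3 (borrow)
  2-1-1 → 0
  0-0 → 0
  5-0 → 5
  3-0 → 3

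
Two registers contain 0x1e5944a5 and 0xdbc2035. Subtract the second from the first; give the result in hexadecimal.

Subtract column by column in base 16:
  5-5 → 0
  a-3 → 7
  4-0 → 4
  4-2 → 2
  9-c → d (borrow)
  5-b-1 → 9 (borrow)
  e-d-1 → 0
  1-0 → 1

0x109d2470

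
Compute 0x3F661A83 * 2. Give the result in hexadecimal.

Multiply each base-16 digit by 2, carrying:
  3×2 = 6 → write 6
  8×2 = 16 → write 0 carry 1
  A×2+1 = 21 → write 5 carry 1
  1×2+1 = 3 → write 3
  6×2 = 12 → write C
  6×2 = 12 → write C
  F×2 = 30 → write E carry 1
  3×2+1 = 7 → write 7

0x7ECC3506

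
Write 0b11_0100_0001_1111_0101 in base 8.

0o640765

Group the bits in threes: 110 100 000 111 110 101 → 640765.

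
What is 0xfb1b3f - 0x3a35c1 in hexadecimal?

Subtract column by column in base 16:
  f-1 → e
  3-c → 7 (borrow)
  b-5-1 → 5
  1-3 → e (borrow)
  b-a-1 → 0
  f-3 → c

0xc0e57e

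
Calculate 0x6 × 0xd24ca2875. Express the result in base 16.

Multiply each base-16 digit by 6, carrying:
  5×6 = 30 → write e carry 1
  7×6+1 = 43 → write b carry 2
  8×6+2 = 50 → write 2 carry 3
  2×6+3 = 15 → write f
  a×6 = 60 → write c carry 3
  c×6+3 = 75 → write b carry 4
  4×6+4 = 28 → write c carry 1
  2×6+1 = 13 → write d
  d×6 = 78 → write e carry 4
  remaining carry: 4

0x4edcbcf2be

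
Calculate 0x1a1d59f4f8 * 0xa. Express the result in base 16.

Multiply each base-16 digit by 10, carrying:
  8×10 = 80 → write 0 carry 5
  f×10+5 = 155 → write b carry 9
  4×10+9 = 49 → write 1 carry 3
  f×10+3 = 153 → write 9 carry 9
  9×10+9 = 99 → write 3 carry 6
  5×10+6 = 56 → write 8 carry 3
  d×10+3 = 133 → write 5 carry 8
  1×10+8 = 18 → write 2 carry 1
  a×10+1 = 101 → write 5 carry 6
  1×10+6 = 16 → write 0 carry 1
  remaining carry: 1

0x105258391b0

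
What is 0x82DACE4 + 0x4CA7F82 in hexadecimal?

0xCF82C66

Add column by column in base 16, right to left:
  4+2 = 6
  E+8 = 6 carry 1
  C+F+1 = C carry 1
  A+7+1 = 2 carry 1
  D+A+1 = 8 carry 1
  2+C+1 = F
  8+4 = C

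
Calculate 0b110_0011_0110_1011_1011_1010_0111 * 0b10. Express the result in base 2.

0b1100011011010111011101001110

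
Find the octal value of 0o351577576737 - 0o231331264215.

Subtract column by column in base 8:
  7-5 → 2
  3-1 → 2
  7-2 → 5
  6-4 → 2
  7-6 → 1
  5-2 → 3
  7-1 → 6
  7-3 → 4
  5-3 → 2
  1-1 → 0
  5-3 → 2
  3-2 → 1

0o120246312522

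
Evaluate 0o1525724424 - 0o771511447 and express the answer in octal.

Subtract column by column in base 8:
  4-7 → 5 (borrow)
  2-4-1 → 5 (borrow)
  4-4-1 → 7 (borrow)
  4-1-1 → 2
  2-1 → 1
  7-5 → 2
  5-1 → 4
  2-7 → 3 (borrow)
  5-7-1 → 5 (borrow)
  1-0-1 → 0

0o534212755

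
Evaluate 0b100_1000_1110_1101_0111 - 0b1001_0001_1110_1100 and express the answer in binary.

Subtract column by column in base 2:
  1-0 → 1
  1-0 → 1
  1-1 → 0
  0-1 → 1 (borrow)
  1-0-1 → 0
  0-1 → 1 (borrow)
  1-1-1 → 1 (borrow)
  1-1-1 → 1 (borrow)
  0-1-1 → 0 (borrow)
  1-0-1 → 0
  1-0 → 1
  1-0 → 1
  0-1 → 1 (borrow)
  0-0-1 → 1 (borrow)
  0-0-1 → 1 (borrow)
  1-1-1 → 1 (borrow)
  0-0-1 → 1 (borrow)
  0-0-1 → 1 (borrow)
  1-0-1 → 0

0b111111110011101011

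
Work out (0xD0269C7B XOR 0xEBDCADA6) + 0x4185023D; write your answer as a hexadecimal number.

0x7D7F341A

First 0xD0269C7B XOR 0xEBDCADA6 = 0x3BFA31DD.
Add column by column in base 16, right to left:
  D+D = A carry 1
  D+3+1 = 1 carry 1
  1+2+1 = 4
  3+0 = 3
  A+5 = F
  F+8 = 7 carry 1
  B+1+1 = D
  3+4 = 7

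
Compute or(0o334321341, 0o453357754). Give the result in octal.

OR each oct digit independently (no carries):
  3|4=7, 3|5=7, 4|3=7, 3|3=3, 2|5=7, 1|7=7, 3|7=7, 4|5=5, 1|4=5

0o777377755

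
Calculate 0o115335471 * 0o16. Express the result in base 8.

0o2074036436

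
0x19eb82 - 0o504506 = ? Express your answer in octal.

0x19eb82 = 0o6365602 in octal.
Subtract column by column in base 8:
  2-6 → 4 (borrow)
  0-0-1 → 7 (borrow)
  6-5-1 → 0
  5-4 → 1
  6-0 → 6
  3-5 → 6 (borrow)
  6-0-1 → 5

0o5661074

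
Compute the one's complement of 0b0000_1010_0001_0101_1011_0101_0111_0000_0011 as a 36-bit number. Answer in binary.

0b111101011110101001001010100011111100

Invert each bit: 000010100001010110110101011100000011 → 111101011110101001001010100011111100.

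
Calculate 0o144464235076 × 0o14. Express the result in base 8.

0o2267163535350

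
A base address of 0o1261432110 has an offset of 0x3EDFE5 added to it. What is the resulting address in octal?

0x3EDFE5 = 0o17557745 in octal.
Add column by column in base 8, right to left:
  0+5 = 5
  1+4 = 5
  1+7 = 0 carry 1
  2+7+1 = 2 carry 1
  3+5+1 = 1 carry 1
  4+5+1 = 2 carry 1
  1+7+1 = 1 carry 1
  6+1+1 = 0 carry 1
  2+0+1 = 3
  1+0 = 1

0o1301212055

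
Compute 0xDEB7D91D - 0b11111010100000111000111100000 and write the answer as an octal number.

0o27731663475

0xDEB7D91D = 0o33655754435 in octal.
0b11111010100000111000111100000 = 0o3724070740 in octal.
Subtract column by column in base 8:
  5-0 → 5
  3-4 → 7 (borrow)
  4-7-1 → 4 (borrow)
  4-0-1 → 3
  5-7 → 6 (borrow)
  7-0-1 → 6
  5-4 → 1
  5-2 → 3
  6-7 → 7 (borrow)
  3-3-1 → 7 (borrow)
  3-0-1 → 2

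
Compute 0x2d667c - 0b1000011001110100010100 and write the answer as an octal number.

0x2d667c = 0o13263174 in octal.
0b1000011001110100010100 = 0o10316424 in octal.
Subtract column by column in base 8:
  4-4 → 0
  7-2 → 5
  1-4 → 5 (borrow)
  3-6-1 → 4 (borrow)
  6-1-1 → 4
  2-3 → 7 (borrow)
  3-0-1 → 2
  1-1 → 0

0o2744550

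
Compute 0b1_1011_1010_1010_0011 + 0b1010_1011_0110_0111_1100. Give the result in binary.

0b11000111000100011111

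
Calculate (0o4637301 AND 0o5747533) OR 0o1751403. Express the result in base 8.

0o5757503

0o4637301 AND 0o5747533 = 0o4607101.
Then OR with 0o1751403.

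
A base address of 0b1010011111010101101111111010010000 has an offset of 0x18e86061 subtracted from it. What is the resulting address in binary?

0b1010000110011011101001111000101111

0x18e86061 = 0b11000111010000110000001100001 in binary.
Subtract column by column in base 2:
  0-1 → 1 (borrow)
  0-0-1 → 1 (borrow)
  0-0-1 → 1 (borrow)
  0-0-1 → 1 (borrow)
  1-0-1 → 0
  0-1 → 1 (borrow)
  0-1-1 → 0 (borrow)
  1-0-1 → 0
  0-0 → 0
  1-0 → 1
  1-0 → 1
  1-0 → 1
  1-0 → 1
  1-1 → 0
  1-1 → 0
  1-0 → 1
  0-0 → 0
  1-0 → 1
  1-0 → 1
  0-1 → 1 (borrow)
  1-0-1 → 0
  0-1 → 1 (borrow)
  1-1-1 → 1 (borrow)
  0-1-1 → 0 (borrow)
  1-0-1 → 0
  1-0 → 1
  1-0 → 1
  1-1 → 0
  1-1 → 0
  0-0 → 0
  0-0 → 0
  1-0 → 1
  0-0 → 0
  1-0 → 1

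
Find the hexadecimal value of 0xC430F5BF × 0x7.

Multiply each base-16 digit by 7, carrying:
  F×7 = 105 → write 9 carry 6
  B×7+6 = 83 → write 3 carry 5
  5×7+5 = 40 → write 8 carry 2
  F×7+2 = 107 → write B carry 6
  0×7+6 = 6 → write 6
  3×7 = 21 → write 5 carry 1
  4×7+1 = 29 → write D carry 1
  C×7+1 = 85 → write 5 carry 5
  remaining carry: 5

0x55D56B839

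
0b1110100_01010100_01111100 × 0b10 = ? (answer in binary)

Multiply each base-2 digit by 2, carrying:
  0×2 = 0 → write 0
  0×2 = 0 → write 0
  1×2 = 2 → write 0 carry 1
  1×2+1 = 3 → write 1 carry 1
  1×2+1 = 3 → write 1 carry 1
  1×2+1 = 3 → write 1 carry 1
  1×2+1 = 3 → write 1 carry 1
  0×2+1 = 1 → write 1
  0×2 = 0 → write 0
  0×2 = 0 → write 0
  1×2 = 2 → write 0 carry 1
  0×2+1 = 1 → write 1
  1×2 = 2 → write 0 carry 1
  0×2+1 = 1 → write 1
  1×2 = 2 → write 0 carry 1
  0×2+1 = 1 → write 1
  0×2 = 0 → write 0
  0×2 = 0 → write 0
  1×2 = 2 → write 0 carry 1
  0×2+1 = 1 → write 1
  1×2 = 2 → write 0 carry 1
  1×2+1 = 3 → write 1 carry 1
  1×2+1 = 3 → write 1 carry 1
  remaining carry: 1

0b111010001010100011111000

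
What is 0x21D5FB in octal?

0o10352773

Expand each hex digit to 4 bits: 2=0010 1=0001 D=1101 5=0101 F=1111 B=1011.
Group the bits in threes: 001 000 011 101 010 111 111 011 → 10352773.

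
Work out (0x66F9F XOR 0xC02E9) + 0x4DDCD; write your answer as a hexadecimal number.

First 0x66F9F XOR 0xC02E9 = 0xA6D76.
Add column by column in base 16, right to left:
  6+D = 3 carry 1
  7+C+1 = 4 carry 1
  D+D+1 = B carry 1
  6+D+1 = 4 carry 1
  A+4+1 = F

0xF4B43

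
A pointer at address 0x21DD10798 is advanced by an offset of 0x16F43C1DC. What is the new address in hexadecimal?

Add column by column in base 16, right to left:
  8+C = 4 carry 1
  9+D+1 = 7 carry 1
  7+1+1 = 9
  0+C = C
  1+3 = 4
  D+4 = 1 carry 1
  D+F+1 = D carry 1
  1+6+1 = 8
  2+1 = 3

0x38D14C974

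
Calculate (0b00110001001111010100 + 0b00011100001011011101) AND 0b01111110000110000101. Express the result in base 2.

Add column by column in base 2, right to left:
  0+1 = 1
  0+0 = 0
  1+1 = 0 carry 1
  0+1+1 = 0 carry 1
  1+1+1 = 1 carry 1
  0+0+1 = 1
  1+1 = 0 carry 1
  1+1+1 = 1 carry 1
  1+0+1 = 0 carry 1
  1+1+1 = 1 carry 1
  0+0+1 = 1
  0+0 = 0
  1+0 = 1
  0+0 = 0
  0+1 = 1
  0+1 = 1
  1+1 = 0 carry 1
  1+0+1 = 0 carry 1
  final carry 1
Sum = 0b1001101011010110001; now AND with 0b01111110000110000101:
  01001101011010110001
& 01111110000110000101
= 01001100000010000001

0b1001100000010000001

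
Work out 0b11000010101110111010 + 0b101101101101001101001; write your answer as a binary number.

Add column by column in base 2, right to left:
  0+1 = 1
  1+0 = 1
  0+0 = 0
  1+1 = 0 carry 1
  1+0+1 = 0 carry 1
  1+1+1 = 1 carry 1
  0+1+1 = 0 carry 1
  1+0+1 = 0 carry 1
  1+0+1 = 0 carry 1
  1+1+1 = 1 carry 1
  0+0+1 = 1
  1+1 = 0 carry 1
  0+1+1 = 0 carry 1
  1+0+1 = 0 carry 1
  0+1+1 = 0 carry 1
  0+1+1 = 0 carry 1
  0+0+1 = 1
  0+1 = 1
  1+1 = 0 carry 1
  1+0+1 = 0 carry 1
  0+1+1 = 0 carry 1
  final carry 1

0b1000110000011000100011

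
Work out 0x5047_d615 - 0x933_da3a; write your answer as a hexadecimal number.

0x4713fbdb

Subtract column by column in base 16:
  5-a → b (borrow)
  1-3-1 → d (borrow)
  6-a-1 → b (borrow)
  d-d-1 → f (borrow)
  7-3-1 → 3
  4-3 → 1
  0-9 → 7 (borrow)
  5-0-1 → 4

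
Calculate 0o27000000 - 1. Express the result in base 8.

The trailing 6 digits are 0, so subtracting 1 borrows through: they become 7 and the next digit up decrements.

0o26777777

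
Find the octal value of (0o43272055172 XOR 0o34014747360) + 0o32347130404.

0o131636042616

First 0o43272055172 XOR 0o34014747360 = 0o77266712212.
Add column by column in base 8, right to left:
  2+4 = 6
  1+0 = 1
  2+4 = 6
  2+0 = 2
  1+3 = 4
  7+1 = 0 carry 1
  6+7+1 = 6 carry 1
  6+4+1 = 3 carry 1
  2+3+1 = 6
  7+2 = 1 carry 1
  7+3+1 = 3 carry 1
  final carry 1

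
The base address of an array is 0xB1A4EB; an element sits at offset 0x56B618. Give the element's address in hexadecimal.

Add column by column in base 16, right to left:
  B+8 = 3 carry 1
  E+1+1 = 0 carry 1
  4+6+1 = B
  A+B = 5 carry 1
  1+6+1 = 8
  B+5 = 0 carry 1
  final carry 1

0x1085B03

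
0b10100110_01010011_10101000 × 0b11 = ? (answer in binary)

0b1111100101111101011111000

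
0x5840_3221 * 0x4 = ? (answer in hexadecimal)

0x16100c884

Multiply each base-16 digit by 4, carrying:
  1×4 = 4 → write 4
  2×4 = 8 → write 8
  2×4 = 8 → write 8
  3×4 = 12 → write c
  0×4 = 0 → write 0
  4×4 = 16 → write 0 carry 1
  8×4+1 = 33 → write 1 carry 2
  5×4+2 = 22 → write 6 carry 1
  remaining carry: 1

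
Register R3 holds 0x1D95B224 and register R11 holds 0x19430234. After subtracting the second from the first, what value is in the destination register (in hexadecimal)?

Subtract column by column in base 16:
  4-4 → 0
  2-3 → F (borrow)
  2-2-1 → F (borrow)
  B-0-1 → A
  5-3 → 2
  9-4 → 5
  D-9 → 4
  1-1 → 0

0x452AFF0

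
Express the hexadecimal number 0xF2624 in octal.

0o3623044

Expand each hex digit to 4 bits: F=1111 2=0010 6=0110 2=0010 4=0100.
Group the bits in threes: 011 110 010 011 000 100 100 → 3623044.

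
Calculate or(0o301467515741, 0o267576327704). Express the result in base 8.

OR each oct digit independently (no carries):
  3|2=3, 0|6=6, 1|7=7, 4|5=5, 6|7=7, 7|6=7, 5|3=7, 1|2=3, 5|7=7, 7|7=7, 4|0=4, 1|4=5

0o367577737745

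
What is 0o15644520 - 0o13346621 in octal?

0o2275677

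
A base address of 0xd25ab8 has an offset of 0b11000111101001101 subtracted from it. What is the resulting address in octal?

0o64145553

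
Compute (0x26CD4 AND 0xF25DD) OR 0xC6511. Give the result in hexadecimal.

0xE65D5

0x26CD4 AND 0xF25DD = 0x224D4.
Then OR with 0xC6511.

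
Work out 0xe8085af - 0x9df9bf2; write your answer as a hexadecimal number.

Subtract column by column in base 16:
  f-2 → d
  a-f → b (borrow)
  5-b-1 → 9 (borrow)
  8-9-1 → e (borrow)
  0-f-1 → 0 (borrow)
  8-d-1 → a (borrow)
  e-9-1 → 4

0x4a0e9bd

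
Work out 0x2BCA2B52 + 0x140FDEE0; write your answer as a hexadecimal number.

Add column by column in base 16, right to left:
  2+0 = 2
  5+E = 3 carry 1
  B+E+1 = A carry 1
  2+D+1 = 0 carry 1
  A+F+1 = A carry 1
  C+0+1 = D
  B+4 = F
  2+1 = 3

0x3FDA0A32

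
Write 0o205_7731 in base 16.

0x85FD9

Each octal digit is 3 bits: 2=010 0=000 5=101 7=111 7=111 3=011 1=001.
Group the bits into nibbles: 1000 0101 1111 1101 1001 → 85FD9.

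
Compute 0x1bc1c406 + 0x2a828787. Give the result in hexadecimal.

Add column by column in base 16, right to left:
  6+7 = d
  0+8 = 8
  4+7 = b
  c+8 = 4 carry 1
  1+2+1 = 4
  c+8 = 4 carry 1
  b+a+1 = 6 carry 1
  1+2+1 = 4

0x46444b8d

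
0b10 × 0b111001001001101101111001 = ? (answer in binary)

0b1110010010011011011110010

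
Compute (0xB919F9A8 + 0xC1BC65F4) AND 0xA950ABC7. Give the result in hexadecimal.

Add column by column in base 16, right to left:
  8+4 = C
  A+F = 9 carry 1
  9+5+1 = F
  F+6 = 5 carry 1
  9+C+1 = 6 carry 1
  1+B+1 = D
  9+1 = A
  B+C = 7 carry 1
  final carry 1
Sum = 0x17AD65F9C; now AND with 0xA950ABC7:
  1&0=0, 7&A=2, A&9=8, D&5=5, 6&0=0, 5&A=0, F&B=B, 9&C=8, C&7=4

0x28500B84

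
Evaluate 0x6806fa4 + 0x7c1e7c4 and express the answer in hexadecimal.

0xe425768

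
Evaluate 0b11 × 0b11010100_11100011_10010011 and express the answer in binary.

0b10011111101010101010111001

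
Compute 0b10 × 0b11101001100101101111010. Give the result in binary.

Multiply each base-2 digit by 2, carrying:
  0×2 = 0 → write 0
  1×2 = 2 → write 0 carry 1
  0×2+1 = 1 → write 1
  1×2 = 2 → write 0 carry 1
  1×2+1 = 3 → write 1 carry 1
  1×2+1 = 3 → write 1 carry 1
  1×2+1 = 3 → write 1 carry 1
  0×2+1 = 1 → write 1
  1×2 = 2 → write 0 carry 1
  1×2+1 = 3 → write 1 carry 1
  0×2+1 = 1 → write 1
  1×2 = 2 → write 0 carry 1
  0×2+1 = 1 → write 1
  0×2 = 0 → write 0
  1×2 = 2 → write 0 carry 1
  1×2+1 = 3 → write 1 carry 1
  0×2+1 = 1 → write 1
  0×2 = 0 → write 0
  1×2 = 2 → write 0 carry 1
  0×2+1 = 1 → write 1
  1×2 = 2 → write 0 carry 1
  1×2+1 = 3 → write 1 carry 1
  1×2+1 = 3 → write 1 carry 1
  remaining carry: 1

0b111010011001011011110100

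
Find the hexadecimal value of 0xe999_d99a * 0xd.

Multiply each base-16 digit by 13, carrying:
  a×13 = 130 → write 2 carry 8
  9×13+8 = 125 → write d carry 7
  9×13+7 = 124 → write c carry 7
  d×13+7 = 176 → write 0 carry 11
  9×13+11 = 128 → write 0 carry 8
  9×13+8 = 125 → write d carry 7
  9×13+7 = 124 → write c carry 7
  e×13+7 = 189 → write d carry 11
  remaining carry: b

0xbdcd00cd2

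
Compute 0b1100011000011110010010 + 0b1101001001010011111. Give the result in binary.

Add column by column in base 2, right to left:
  0+1 = 1
  1+1 = 0 carry 1
  0+1+1 = 0 carry 1
  0+1+1 = 0 carry 1
  1+1+1 = 1 carry 1
  0+0+1 = 1
  0+0 = 0
  1+1 = 0 carry 1
  1+0+1 = 0 carry 1
  1+1+1 = 1 carry 1
  1+0+1 = 0 carry 1
  0+0+1 = 1
  0+1 = 1
  0+0 = 0
  0+0 = 0
  1+1 = 0 carry 1
  1+0+1 = 0 carry 1
  0+1+1 = 0 carry 1
  0+1+1 = 0 carry 1
  0+0+1 = 1
  1+0 = 1
  1+0 = 1

0b1110000001101000110001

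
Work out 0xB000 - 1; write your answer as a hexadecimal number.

The trailing 3 digits are 0, so subtracting 1 borrows through: they become F and the next digit up decrements.

0xAFFF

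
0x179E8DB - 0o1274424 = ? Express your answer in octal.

0x179E8DB = 0o136364333 in octal.
Subtract column by column in base 8:
  3-4 → 7 (borrow)
  3-2-1 → 0
  3-4 → 7 (borrow)
  4-4-1 → 7 (borrow)
  6-7-1 → 6 (borrow)
  3-2-1 → 0
  6-1 → 5
  3-0 → 3
  1-0 → 1

0o135067707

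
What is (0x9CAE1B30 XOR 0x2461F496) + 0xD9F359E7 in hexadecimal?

First 0x9CAE1B30 XOR 0x2461F496 = 0xB8CFEFA6.
Add column by column in base 16, right to left:
  6+7 = D
  A+E = 8 carry 1
  F+9+1 = 9 carry 1
  E+5+1 = 4 carry 1
  F+3+1 = 3 carry 1
  C+F+1 = C carry 1
  8+9+1 = 2 carry 1
  B+D+1 = 9 carry 1
  final carry 1

0x192C3498D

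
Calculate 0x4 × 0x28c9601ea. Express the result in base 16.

Multiply each base-16 digit by 4, carrying:
  a×4 = 40 → write 8 carry 2
  e×4+2 = 58 → write a carry 3
  1×4+3 = 7 → write 7
  0×4 = 0 → write 0
  6×4 = 24 → write 8 carry 1
  9×4+1 = 37 → write 5 carry 2
  c×4+2 = 50 → write 2 carry 3
  8×4+3 = 35 → write 3 carry 2
  2×4+2 = 10 → write a

0xa325807a8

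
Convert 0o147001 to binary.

0b1100111000000001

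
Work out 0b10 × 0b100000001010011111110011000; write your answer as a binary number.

0b1000000010100111111100110000

Multiply each base-2 digit by 2, carrying:
  0×2 = 0 → write 0
  0×2 = 0 → write 0
  0×2 = 0 → write 0
  1×2 = 2 → write 0 carry 1
  1×2+1 = 3 → write 1 carry 1
  0×2+1 = 1 → write 1
  0×2 = 0 → write 0
  1×2 = 2 → write 0 carry 1
  1×2+1 = 3 → write 1 carry 1
  1×2+1 = 3 → write 1 carry 1
  1×2+1 = 3 → write 1 carry 1
  1×2+1 = 3 → write 1 carry 1
  1×2+1 = 3 → write 1 carry 1
  1×2+1 = 3 → write 1 carry 1
  0×2+1 = 1 → write 1
  0×2 = 0 → write 0
  1×2 = 2 → write 0 carry 1
  0×2+1 = 1 → write 1
  1×2 = 2 → write 0 carry 1
  0×2+1 = 1 → write 1
  0×2 = 0 → write 0
  0×2 = 0 → write 0
  0×2 = 0 → write 0
  0×2 = 0 → write 0
  0×2 = 0 → write 0
  0×2 = 0 → write 0
  1×2 = 2 → write 0 carry 1
  remaining carry: 1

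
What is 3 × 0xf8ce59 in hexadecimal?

0x2ea6b0b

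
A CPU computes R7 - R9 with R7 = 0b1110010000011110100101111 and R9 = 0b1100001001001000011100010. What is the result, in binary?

0b10000111010110001001101

Subtract column by column in base 2:
  1-0 → 1
  1-1 → 0
  1-0 → 1
  1-0 → 1
  0-0 → 0
  1-1 → 0
  0-1 → 1 (borrow)
  0-1-1 → 0 (borrow)
  1-0-1 → 0
  0-0 → 0
  1-0 → 1
  1-0 → 1
  1-1 → 0
  1-0 → 1
  0-0 → 0
  0-1 → 1 (borrow)
  0-0-1 → 1 (borrow)
  0-0-1 → 1 (borrow)
  0-1-1 → 0 (borrow)
  1-0-1 → 0
  0-0 → 0
  0-0 → 0
  1-0 → 1
  1-1 → 0
  1-1 → 0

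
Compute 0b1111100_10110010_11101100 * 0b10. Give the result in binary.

0b111110010110010111011000

Multiply each base-2 digit by 2, carrying:
  0×2 = 0 → write 0
  0×2 = 0 → write 0
  1×2 = 2 → write 0 carry 1
  1×2+1 = 3 → write 1 carry 1
  0×2+1 = 1 → write 1
  1×2 = 2 → write 0 carry 1
  1×2+1 = 3 → write 1 carry 1
  1×2+1 = 3 → write 1 carry 1
  0×2+1 = 1 → write 1
  1×2 = 2 → write 0 carry 1
  0×2+1 = 1 → write 1
  0×2 = 0 → write 0
  1×2 = 2 → write 0 carry 1
  1×2+1 = 3 → write 1 carry 1
  0×2+1 = 1 → write 1
  1×2 = 2 → write 0 carry 1
  0×2+1 = 1 → write 1
  0×2 = 0 → write 0
  1×2 = 2 → write 0 carry 1
  1×2+1 = 3 → write 1 carry 1
  1×2+1 = 3 → write 1 carry 1
  1×2+1 = 3 → write 1 carry 1
  1×2+1 = 3 → write 1 carry 1
  remaining carry: 1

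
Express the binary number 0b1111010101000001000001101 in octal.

Group the bits in threes: 001 111 010 101 000 001 000 001 101 → 172501015.

0o172501015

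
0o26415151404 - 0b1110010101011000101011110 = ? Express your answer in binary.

0o26415151404 = 0b10110100001101001101001100000100 in binary.
Subtract column by column in base 2:
  0-0 → 0
  0-1 → 1 (borrow)
  1-1-1 → 1 (borrow)
  0-1-1 → 0 (borrow)
  0-1-1 → 0 (borrow)
  0-0-1 → 1 (borrow)
  0-1-1 → 0 (borrow)
  0-0-1 → 1 (borrow)
  1-1-1 → 1 (borrow)
  1-0-1 → 0
  0-0 → 0
  0-0 → 0
  1-1 → 0
  0-1 → 1 (borrow)
  1-0-1 → 0
  1-1 → 0
  0-0 → 0
  0-1 → 1 (borrow)
  1-0-1 → 0
  0-1 → 1 (borrow)
  1-0-1 → 0
  1-0 → 1
  0-1 → 1 (borrow)
  0-1-1 → 0 (borrow)
  0-1-1 → 0 (borrow)
  0-0-1 → 1 (borrow)
  1-0-1 → 0
  0-0 → 0
  1-0 → 1
  1-0 → 1
  0-0 → 0
  1-0 → 1

0b10110010011010100010000110100110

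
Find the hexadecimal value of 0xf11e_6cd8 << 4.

0xf11e6cd80

Shifting left by 4 bits = 1 hex digit: append 1 zero.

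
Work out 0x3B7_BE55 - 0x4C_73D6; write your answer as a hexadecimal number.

0x36B4A7F

Subtract column by column in base 16:
  5-6 → F (borrow)
  5-D-1 → 7 (borrow)
  E-3-1 → A
  B-7 → 4
  7-C → B (borrow)
  B-4-1 → 6
  3-0 → 3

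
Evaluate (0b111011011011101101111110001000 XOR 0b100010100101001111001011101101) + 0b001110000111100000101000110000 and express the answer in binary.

First 0b111011011011101101111110001000 XOR 0b100010100101001111001011101101 = 0b011001111110100010110101100101.
Add column by column in base 2, right to left:
  1+0 = 1
  0+0 = 0
  1+0 = 1
  0+0 = 0
  0+1 = 1
  1+1 = 0 carry 1
  1+0+1 = 0 carry 1
  0+0+1 = 1
  1+0 = 1
  0+1 = 1
  1+0 = 1
  1+1 = 0 carry 1
  0+0+1 = 1
  1+0 = 1
  0+0 = 0
  0+0 = 0
  0+0 = 0
  1+1 = 0 carry 1
  0+1+1 = 0 carry 1
  1+1+1 = 1 carry 1
  1+1+1 = 1 carry 1
  1+0+1 = 0 carry 1
  1+0+1 = 0 carry 1
  1+0+1 = 0 carry 1
  1+0+1 = 0 carry 1
  0+1+1 = 0 carry 1
  0+1+1 = 0 carry 1
  1+1+1 = 1 carry 1
  1+0+1 = 0 carry 1
  final carry 1

0b101000000110000011011110010101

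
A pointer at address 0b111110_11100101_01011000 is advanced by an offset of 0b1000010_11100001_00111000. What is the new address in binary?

0b100000011100011010010000

Add column by column in base 2, right to left:
  0+0 = 0
  0+0 = 0
  0+0 = 0
  1+1 = 0 carry 1
  1+1+1 = 1 carry 1
  0+1+1 = 0 carry 1
  1+0+1 = 0 carry 1
  0+0+1 = 1
  1+1 = 0 carry 1
  0+0+1 = 1
  1+0 = 1
  0+0 = 0
  0+0 = 0
  1+1 = 0 carry 1
  1+1+1 = 1 carry 1
  1+1+1 = 1 carry 1
  0+0+1 = 1
  1+1 = 0 carry 1
  1+0+1 = 0 carry 1
  1+0+1 = 0 carry 1
  1+0+1 = 0 carry 1
  1+0+1 = 0 carry 1
  0+1+1 = 0 carry 1
  final carry 1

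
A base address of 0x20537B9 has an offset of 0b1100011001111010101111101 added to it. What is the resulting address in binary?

0b11100100100010110100110110

0x20537B9 = 0b10000001010011011110111001 in binary.
Add column by column in base 2, right to left:
  1+1 = 0 carry 1
  0+0+1 = 1
  0+1 = 1
  1+1 = 0 carry 1
  1+1+1 = 1 carry 1
  1+1+1 = 1 carry 1
  0+1+1 = 0 carry 1
  1+0+1 = 0 carry 1
  1+1+1 = 1 carry 1
  1+0+1 = 0 carry 1
  1+1+1 = 1 carry 1
  0+0+1 = 1
  1+1 = 0 carry 1
  1+1+1 = 1 carry 1
  0+1+1 = 0 carry 1
  0+1+1 = 0 carry 1
  1+0+1 = 0 carry 1
  0+0+1 = 1
  1+1 = 0 carry 1
  0+1+1 = 0 carry 1
  0+0+1 = 1
  0+0 = 0
  0+0 = 0
  0+1 = 1
  0+1 = 1
  1+0 = 1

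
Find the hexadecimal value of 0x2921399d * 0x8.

Multiply each base-16 digit by 8, carrying:
  d×8 = 104 → write 8 carry 6
  9×8+6 = 78 → write e carry 4
  9×8+4 = 76 → write c carry 4
  3×8+4 = 28 → write c carry 1
  1×8+1 = 9 → write 9
  2×8 = 16 → write 0 carry 1
  9×8+1 = 73 → write 9 carry 4
  2×8+4 = 20 → write 4 carry 1
  remaining carry: 1

0x14909cce8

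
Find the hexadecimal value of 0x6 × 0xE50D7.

Multiply each base-16 digit by 6, carrying:
  7×6 = 42 → write A carry 2
  D×6+2 = 80 → write 0 carry 5
  0×6+5 = 5 → write 5
  5×6 = 30 → write E carry 1
  E×6+1 = 85 → write 5 carry 5
  remaining carry: 5

0x55E50A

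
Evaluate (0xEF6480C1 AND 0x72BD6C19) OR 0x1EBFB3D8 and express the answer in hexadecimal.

0xEF6480C1 AND 0x72BD6C19 = 0x62240001.
Then OR with 0x1EBFB3D8.

0x7EBFB3D9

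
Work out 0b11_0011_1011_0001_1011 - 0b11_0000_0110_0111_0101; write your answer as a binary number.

0b11010010100110

Subtract column by column in base 2:
  1-1 → 0
  1-0 → 1
  0-1 → 1 (borrow)
  1-0-1 → 0
  1-1 → 0
  0-1 → 1 (borrow)
  0-1-1 → 0 (borrow)
  0-0-1 → 1 (borrow)
  1-0-1 → 0
  1-1 → 0
  0-1 → 1 (borrow)
  1-0-1 → 0
  1-0 → 1
  1-0 → 1
  0-0 → 0
  0-0 → 0
  1-1 → 0
  1-1 → 0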